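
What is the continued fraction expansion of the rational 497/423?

Run the Euclidean algorithm on 497 and 423; the successive quotients are the partial quotients a_0, a_1, ... (each step inverts the fractional part left over by the previous one):
  497 = 1*423 + 74, so a_0 = 1.
  423 = 5*74 + 53, so a_1 = 5.
  74 = 1*53 + 21, so a_2 = 1.
  53 = 2*21 + 11, so a_3 = 2.
  21 = 1*11 + 10, so a_4 = 1.
  11 = 1*10 + 1, so a_5 = 1.
  10 = 10*1 + 0, so a_6 = 10.
The remainder reaches 0 after 7 divisions, so the expansion has 7 partial quotients, read off in order.

[1; 5, 1, 2, 1, 1, 10]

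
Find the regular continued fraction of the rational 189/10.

Run the Euclidean algorithm on 189 and 10; the successive quotients are the partial quotients a_0, a_1, ... (each step inverts the fractional part left over by the previous one):
  189 = 18*10 + 9, so a_0 = 18.
  10 = 1*9 + 1, so a_1 = 1.
  9 = 9*1 + 0, so a_2 = 9.
The remainder reaches 0 after 3 divisions, so the expansion has 3 partial quotients, read off in order.

[18; 1, 9]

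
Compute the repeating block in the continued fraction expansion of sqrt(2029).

[45; (22, 1, 1, 22, 90)]

Write x_i = (sqrt(2029) + m_i)/d_i with (m_0, d_0) = (0, 1). a_0 = floor(sqrt(2029)) = 45, since 45^2 = 2025 <= 2029 < 2116 = 46^2.
Iterate m_{i+1} = d_i*a_i - m_i, d_{i+1} = (2029 - m_{i+1}^2)/d_i, a_{i+1} = floor((a_0 + m_{i+1})/d_{i+1}):
  m_1 = 1*45 - 0 = 45, d_1 = (2029 - 45^2)/1 = 4/1 = 4, a_1 = floor((45 + 45)/4) = 22.
  m_2 = 4*22 - 45 = 43, d_2 = (2029 - 43^2)/4 = 180/4 = 45, a_2 = floor((45 + 43)/45) = 1.
  m_3 = 45*1 - 43 = 2, d_3 = (2029 - 2^2)/45 = 2025/45 = 45, a_3 = floor((45 + 2)/45) = 1.
  m_4 = 45*1 - 2 = 43, d_4 = (2029 - 43^2)/45 = 180/45 = 4, a_4 = floor((45 + 43)/4) = 22.
  m_5 = 4*22 - 43 = 45, d_5 = (2029 - 45^2)/4 = 4/4 = 1, a_5 = floor((45 + 45)/1) = 90.
  m_6 = 1*90 - 45 = 45, d_6 = (2029 - 45^2)/1 = 4/1 = 4: (m_6, d_6) = (m_1, d_1) = (45, 4), so from here the quotients repeat a_1, ..., a_5; the period length is 5.
Hence the expansion of sqrt(2029) is a_0 = 45 followed by the repeating block 22, 1, 1, 22, 90 (period 5).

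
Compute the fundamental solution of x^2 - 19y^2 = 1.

First expand sqrt(19) as a continued fraction. With x_i = (sqrt(19) + m_i)/d_i and (m_0, d_0) = (0, 1): a_0 = floor(sqrt(19)) = 4, since 4^2 = 16 <= 19 < 25 = 5^2.
Iterate m_{i+1} = d_i*a_i - m_i, d_{i+1} = (19 - m_{i+1}^2)/d_i, a_{i+1} = floor((a_0 + m_{i+1})/d_{i+1}):
  m_1 = 1*4 - 0 = 4, d_1 = (19 - 4^2)/1 = 3/1 = 3, a_1 = floor((4 + 4)/3) = 2.
  m_2 = 3*2 - 4 = 2, d_2 = (19 - 2^2)/3 = 15/3 = 5, a_2 = floor((4 + 2)/5) = 1.
  m_3 = 5*1 - 2 = 3, d_3 = (19 - 3^2)/5 = 10/5 = 2, a_3 = floor((4 + 3)/2) = 3.
  m_4 = 2*3 - 3 = 3, d_4 = (19 - 3^2)/2 = 10/2 = 5, a_4 = floor((4 + 3)/5) = 1.
  m_5 = 5*1 - 3 = 2, d_5 = (19 - 2^2)/5 = 15/5 = 3, a_5 = floor((4 + 2)/3) = 2.
  m_6 = 3*2 - 2 = 4, d_6 = (19 - 4^2)/3 = 3/3 = 1, a_6 = floor((4 + 4)/1) = 8.
  m_7 = 1*8 - 4 = 4, d_7 = (19 - 4^2)/1 = 3/1 = 3: (m_7, d_7) = (m_1, d_1) = (4, 3), so from here the quotients repeat a_1, ..., a_6; the period length is 6.
So sqrt(19) = [4; (2, 1, 3, 1, 2, 8)] with period length k = 6.
k is even, so the fundamental solution of x^2 - 19y^2 = 1 is (p_{k-1}, q_{k-1}) = (p_5, q_5); compute convergents through index 5.
Convergents (p_i = a_i*p_{i-1} + p_{i-2}, q_i = a_i*q_{i-1} + q_{i-2} with p_{-2}=0, p_{-1}=1, q_{-2}=1, q_{-1}=0):
  i=0: a_0=4, p_0 = 4*1 + 0 = 4, q_0 = 4*0 + 1 = 1.
  i=1: a_1=2, p_1 = 2*4 + 1 = 9, q_1 = 2*1 + 0 = 2.
  i=2: a_2=1, p_2 = 1*9 + 4 = 13, q_2 = 1*2 + 1 = 3.
  i=3: a_3=3, p_3 = 3*13 + 9 = 48, q_3 = 3*3 + 2 = 11.
  i=4: a_4=1, p_4 = 1*48 + 13 = 61, q_4 = 1*11 + 3 = 14.
  i=5: a_5=2, p_5 = 2*61 + 48 = 170, q_5 = 2*14 + 11 = 39.
Check: 170^2 - 19*39^2 = 28900 - 28899 = 1, so (x, y) = (170, 39) solves the equation, and by the theorem it is the least positive solution.

(x, y) = (170, 39)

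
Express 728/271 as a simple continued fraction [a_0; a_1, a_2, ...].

[2; 1, 2, 5, 3, 5]

Run the Euclidean algorithm on 728 and 271; the successive quotients are the partial quotients a_0, a_1, ... (each step inverts the fractional part left over by the previous one):
  728 = 2*271 + 186, so a_0 = 2.
  271 = 1*186 + 85, so a_1 = 1.
  186 = 2*85 + 16, so a_2 = 2.
  85 = 5*16 + 5, so a_3 = 5.
  16 = 3*5 + 1, so a_4 = 3.
  5 = 5*1 + 0, so a_5 = 5.
The remainder reaches 0 after 6 divisions, so the expansion has 6 partial quotients, read off in order.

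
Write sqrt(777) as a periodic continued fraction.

Write x_i = (sqrt(777) + m_i)/d_i with (m_0, d_0) = (0, 1). a_0 = floor(sqrt(777)) = 27, since 27^2 = 729 <= 777 < 784 = 28^2.
Iterate m_{i+1} = d_i*a_i - m_i, d_{i+1} = (777 - m_{i+1}^2)/d_i, a_{i+1} = floor((a_0 + m_{i+1})/d_{i+1}):
  m_1 = 1*27 - 0 = 27, d_1 = (777 - 27^2)/1 = 48/1 = 48, a_1 = floor((27 + 27)/48) = 1.
  m_2 = 48*1 - 27 = 21, d_2 = (777 - 21^2)/48 = 336/48 = 7, a_2 = floor((27 + 21)/7) = 6.
  m_3 = 7*6 - 21 = 21, d_3 = (777 - 21^2)/7 = 336/7 = 48, a_3 = floor((27 + 21)/48) = 1.
  m_4 = 48*1 - 21 = 27, d_4 = (777 - 27^2)/48 = 48/48 = 1, a_4 = floor((27 + 27)/1) = 54.
  m_5 = 1*54 - 27 = 27, d_5 = (777 - 27^2)/1 = 48/1 = 48: (m_5, d_5) = (m_1, d_1) = (27, 48), so from here the quotients repeat a_1, ..., a_4; the period length is 4.
Hence the expansion of sqrt(777) is a_0 = 27 followed by the repeating block 1, 6, 1, 54 (period 4).

[27; (1, 6, 1, 54)]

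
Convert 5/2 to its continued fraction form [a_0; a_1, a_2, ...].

Run the Euclidean algorithm on 5 and 2; the successive quotients are the partial quotients a_0, a_1, ... (each step inverts the fractional part left over by the previous one):
  5 = 2*2 + 1, so a_0 = 2.
  2 = 2*1 + 0, so a_1 = 2.
The remainder reaches 0 after 2 divisions, so the expansion has 2 partial quotients, read off in order.

[2; 2]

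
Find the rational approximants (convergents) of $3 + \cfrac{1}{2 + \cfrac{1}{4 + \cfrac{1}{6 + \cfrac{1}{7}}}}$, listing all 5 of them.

3/1, 7/2, 31/9, 193/56, 1382/401

Using the convergent recurrence p_i = a_i*p_{i-1} + p_{i-2}, q_i = a_i*q_{i-1} + q_{i-2} with p_{-2}=0, p_{-1}=1, q_{-2}=1, q_{-1}=0:
  i=0: a_0=3, p_0 = 3*1 + 0 = 3, q_0 = 3*0 + 1 = 1.
  i=1: a_1=2, p_1 = 2*3 + 1 = 7, q_1 = 2*1 + 0 = 2.
  i=2: a_2=4, p_2 = 4*7 + 3 = 31, q_2 = 4*2 + 1 = 9.
  i=3: a_3=6, p_3 = 6*31 + 7 = 193, q_3 = 6*9 + 2 = 56.
  i=4: a_4=7, p_4 = 7*193 + 31 = 1382, q_4 = 7*56 + 9 = 401.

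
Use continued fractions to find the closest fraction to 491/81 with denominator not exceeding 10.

Expand x = 491/81 as a continued fraction with the Euclidean algorithm:
  491 = 6*81 + 5, so a_0 = 6.
  81 = 16*5 + 1, so a_1 = 16.
  5 = 5*1 + 0, so a_2 = 5.
so x = [6; 16, 5].
Convergents (p_i = a_i*p_{i-1} + p_{i-2}, q_i = a_i*q_{i-1} + q_{i-2} with p_{-2}=0, p_{-1}=1, q_{-2}=1, q_{-1}=0), until the denominator exceeds 10:
  i=0: a_0=6, p_0 = 6*1 + 0 = 6, q_0 = 6*0 + 1 = 1.
  i=1: a_1=16, p_1 = 16*6 + 1 = 97, q_1 = 16*1 + 0 = 16.
q_1 = 16 > 10, so the last convergent with denominator <= 10 is p_0/q_0 = 6/1.
The closest fraction with denominator <= 10 is either p_0/q_0 or the intermediate fraction (k*p_0 + p_{-1})/(k*q_0 + q_{-1}) with the largest k >= 1 whose denominator stays <= 10; these approach x as k grows, and every other convergent or intermediate fraction in range is farther away.
Largest k: floor((10 - q_{-1})/q_0) = floor((10 - 0)/1) = 10 (using the seeds p_{-1} = 1, q_{-1} = 0).
That gives (10*6 + 1)/(10*1 + 0) = 61/10.
Compare the errors: |x - 6/1| = |491*1 - 6*81|/(81*1) = 5/81, and |x - 61/10| = |491*10 - 61*81|/(81*10) = 31/810.
Cross-multiplying, 31*81 = 2511 < 4050 = 5*810, so 31/810 is smaller: the intermediate fraction 61/10 is closer to x than 6/1.

61/10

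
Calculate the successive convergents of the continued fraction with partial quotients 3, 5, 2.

Using the convergent recurrence p_i = a_i*p_{i-1} + p_{i-2}, q_i = a_i*q_{i-1} + q_{i-2} with p_{-2}=0, p_{-1}=1, q_{-2}=1, q_{-1}=0:
  i=0: a_0=3, p_0 = 3*1 + 0 = 3, q_0 = 3*0 + 1 = 1.
  i=1: a_1=5, p_1 = 5*3 + 1 = 16, q_1 = 5*1 + 0 = 5.
  i=2: a_2=2, p_2 = 2*16 + 3 = 35, q_2 = 2*5 + 1 = 11.

3/1, 16/5, 35/11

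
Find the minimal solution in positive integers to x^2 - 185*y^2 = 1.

(x, y) = (9249, 680)

First expand sqrt(185) as a continued fraction. With x_i = (sqrt(185) + m_i)/d_i and (m_0, d_0) = (0, 1): a_0 = floor(sqrt(185)) = 13, since 13^2 = 169 <= 185 < 196 = 14^2.
Iterate m_{i+1} = d_i*a_i - m_i, d_{i+1} = (185 - m_{i+1}^2)/d_i, a_{i+1} = floor((a_0 + m_{i+1})/d_{i+1}):
  m_1 = 1*13 - 0 = 13, d_1 = (185 - 13^2)/1 = 16/1 = 16, a_1 = floor((13 + 13)/16) = 1.
  m_2 = 16*1 - 13 = 3, d_2 = (185 - 3^2)/16 = 176/16 = 11, a_2 = floor((13 + 3)/11) = 1.
  m_3 = 11*1 - 3 = 8, d_3 = (185 - 8^2)/11 = 121/11 = 11, a_3 = floor((13 + 8)/11) = 1.
  m_4 = 11*1 - 8 = 3, d_4 = (185 - 3^2)/11 = 176/11 = 16, a_4 = floor((13 + 3)/16) = 1.
  m_5 = 16*1 - 3 = 13, d_5 = (185 - 13^2)/16 = 16/16 = 1, a_5 = floor((13 + 13)/1) = 26.
  m_6 = 1*26 - 13 = 13, d_6 = (185 - 13^2)/1 = 16/1 = 16: (m_6, d_6) = (m_1, d_1) = (13, 16), so from here the quotients repeat a_1, ..., a_5; the period length is 5.
So sqrt(185) = [13; (1, 1, 1, 1, 26)] with period length k = 5.
k is odd, so (p_{k-1}, q_{k-1}) only solves x^2 - 185y^2 = -1 and the fundamental solution of x^2 - 185y^2 = 1 is (p_{2k-1}, q_{2k-1}) = (p_9, q_9); compute convergents through index 9, running through the period twice.
Convergents (p_i = a_i*p_{i-1} + p_{i-2}, q_i = a_i*q_{i-1} + q_{i-2} with p_{-2}=0, p_{-1}=1, q_{-2}=1, q_{-1}=0):
  i=0: a_0=13, p_0 = 13*1 + 0 = 13, q_0 = 13*0 + 1 = 1.
  i=1: a_1=1, p_1 = 1*13 + 1 = 14, q_1 = 1*1 + 0 = 1.
  i=2: a_2=1, p_2 = 1*14 + 13 = 27, q_2 = 1*1 + 1 = 2.
  i=3: a_3=1, p_3 = 1*27 + 14 = 41, q_3 = 1*2 + 1 = 3.
  i=4: a_4=1, p_4 = 1*41 + 27 = 68, q_4 = 1*3 + 2 = 5.
  i=5: a_5=26, p_5 = 26*68 + 41 = 1809, q_5 = 26*5 + 3 = 133.
  i=6: a_6=1, p_6 = 1*1809 + 68 = 1877, q_6 = 1*133 + 5 = 138.
  i=7: a_7=1, p_7 = 1*1877 + 1809 = 3686, q_7 = 1*138 + 133 = 271.
  i=8: a_8=1, p_8 = 1*3686 + 1877 = 5563, q_8 = 1*271 + 138 = 409.
  i=9: a_9=1, p_9 = 1*5563 + 3686 = 9249, q_9 = 1*409 + 271 = 680.
Indeed p_4^2 - 185*q_4^2 = 4624 - 4625 = -1, not +1.
Check: 9249^2 - 185*680^2 = 85544001 - 85544000 = 1, so (x, y) = (9249, 680) solves the equation, and by the theorem it is the least positive solution.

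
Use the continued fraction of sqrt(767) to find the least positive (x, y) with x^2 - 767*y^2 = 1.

(x, y) = (31212, 1127)

First expand sqrt(767) as a continued fraction. With x_i = (sqrt(767) + m_i)/d_i and (m_0, d_0) = (0, 1): a_0 = floor(sqrt(767)) = 27, since 27^2 = 729 <= 767 < 784 = 28^2.
Iterate m_{i+1} = d_i*a_i - m_i, d_{i+1} = (767 - m_{i+1}^2)/d_i, a_{i+1} = floor((a_0 + m_{i+1})/d_{i+1}):
  m_1 = 1*27 - 0 = 27, d_1 = (767 - 27^2)/1 = 38/1 = 38, a_1 = floor((27 + 27)/38) = 1.
  m_2 = 38*1 - 27 = 11, d_2 = (767 - 11^2)/38 = 646/38 = 17, a_2 = floor((27 + 11)/17) = 2.
  m_3 = 17*2 - 11 = 23, d_3 = (767 - 23^2)/17 = 238/17 = 14, a_3 = floor((27 + 23)/14) = 3.
  m_4 = 14*3 - 23 = 19, d_4 = (767 - 19^2)/14 = 406/14 = 29, a_4 = floor((27 + 19)/29) = 1.
  m_5 = 29*1 - 19 = 10, d_5 = (767 - 10^2)/29 = 667/29 = 23, a_5 = floor((27 + 10)/23) = 1.
  m_6 = 23*1 - 10 = 13, d_6 = (767 - 13^2)/23 = 598/23 = 26, a_6 = floor((27 + 13)/26) = 1.
  m_7 = 26*1 - 13 = 13, d_7 = (767 - 13^2)/26 = 598/26 = 23, a_7 = floor((27 + 13)/23) = 1.
  m_8 = 23*1 - 13 = 10, d_8 = (767 - 10^2)/23 = 667/23 = 29, a_8 = floor((27 + 10)/29) = 1.
  m_9 = 29*1 - 10 = 19, d_9 = (767 - 19^2)/29 = 406/29 = 14, a_9 = floor((27 + 19)/14) = 3.
  m_10 = 14*3 - 19 = 23, d_10 = (767 - 23^2)/14 = 238/14 = 17, a_10 = floor((27 + 23)/17) = 2.
  m_11 = 17*2 - 23 = 11, d_11 = (767 - 11^2)/17 = 646/17 = 38, a_11 = floor((27 + 11)/38) = 1.
  m_12 = 38*1 - 11 = 27, d_12 = (767 - 27^2)/38 = 38/38 = 1, a_12 = floor((27 + 27)/1) = 54.
  m_13 = 1*54 - 27 = 27, d_13 = (767 - 27^2)/1 = 38/1 = 38: (m_13, d_13) = (m_1, d_1) = (27, 38), so from here the quotients repeat a_1, ..., a_12; the period length is 12.
So sqrt(767) = [27; (1, 2, 3, 1, 1, 1, 1, 1, 3, 2, 1, 54)] with period length k = 12.
k is even, so the fundamental solution of x^2 - 767y^2 = 1 is (p_{k-1}, q_{k-1}) = (p_11, q_11); compute convergents through index 11.
Convergents (p_i = a_i*p_{i-1} + p_{i-2}, q_i = a_i*q_{i-1} + q_{i-2} with p_{-2}=0, p_{-1}=1, q_{-2}=1, q_{-1}=0):
  i=0: a_0=27, p_0 = 27*1 + 0 = 27, q_0 = 27*0 + 1 = 1.
  i=1: a_1=1, p_1 = 1*27 + 1 = 28, q_1 = 1*1 + 0 = 1.
  i=2: a_2=2, p_2 = 2*28 + 27 = 83, q_2 = 2*1 + 1 = 3.
  i=3: a_3=3, p_3 = 3*83 + 28 = 277, q_3 = 3*3 + 1 = 10.
  i=4: a_4=1, p_4 = 1*277 + 83 = 360, q_4 = 1*10 + 3 = 13.
  i=5: a_5=1, p_5 = 1*360 + 277 = 637, q_5 = 1*13 + 10 = 23.
  i=6: a_6=1, p_6 = 1*637 + 360 = 997, q_6 = 1*23 + 13 = 36.
  i=7: a_7=1, p_7 = 1*997 + 637 = 1634, q_7 = 1*36 + 23 = 59.
  i=8: a_8=1, p_8 = 1*1634 + 997 = 2631, q_8 = 1*59 + 36 = 95.
  i=9: a_9=3, p_9 = 3*2631 + 1634 = 9527, q_9 = 3*95 + 59 = 344.
  i=10: a_10=2, p_10 = 2*9527 + 2631 = 21685, q_10 = 2*344 + 95 = 783.
  i=11: a_11=1, p_11 = 1*21685 + 9527 = 31212, q_11 = 1*783 + 344 = 1127.
Check: 31212^2 - 767*1127^2 = 974188944 - 974188943 = 1, so (x, y) = (31212, 1127) solves the equation, and by the theorem it is the least positive solution.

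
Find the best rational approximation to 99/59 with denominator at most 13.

Expand x = 99/59 as a continued fraction with the Euclidean algorithm:
  99 = 1*59 + 40, so a_0 = 1.
  59 = 1*40 + 19, so a_1 = 1.
  40 = 2*19 + 2, so a_2 = 2.
  19 = 9*2 + 1, so a_3 = 9.
  2 = 2*1 + 0, so a_4 = 2.
so x = [1; 1, 2, 9, 2].
Convergents (p_i = a_i*p_{i-1} + p_{i-2}, q_i = a_i*q_{i-1} + q_{i-2} with p_{-2}=0, p_{-1}=1, q_{-2}=1, q_{-1}=0), until the denominator exceeds 13:
  i=0: a_0=1, p_0 = 1*1 + 0 = 1, q_0 = 1*0 + 1 = 1.
  i=1: a_1=1, p_1 = 1*1 + 1 = 2, q_1 = 1*1 + 0 = 1.
  i=2: a_2=2, p_2 = 2*2 + 1 = 5, q_2 = 2*1 + 1 = 3.
  i=3: a_3=9, p_3 = 9*5 + 2 = 47, q_3 = 9*3 + 1 = 28.
q_3 = 28 > 13, so the last convergent with denominator <= 13 is p_2/q_2 = 5/3.
The closest fraction with denominator <= 13 is either p_2/q_2 or the intermediate fraction (k*p_2 + p_1)/(k*q_2 + q_1) with the largest k >= 1 whose denominator stays <= 13; these approach x as k grows, and every other convergent or intermediate fraction in range is farther away.
Largest k: floor((13 - q_1)/q_2) = floor((13 - 1)/3) = 4.
That gives (4*5 + 2)/(4*3 + 1) = 22/13.
Compare the errors: |x - 5/3| = |99*3 - 5*59|/(59*3) = 2/177, and |x - 22/13| = |99*13 - 22*59|/(59*13) = 11/767.
Cross-multiplying, 2*767 = 1534 < 1947 = 11*177, so 2/177 is smaller: the convergent 5/3 is closer to x than 22/13.

5/3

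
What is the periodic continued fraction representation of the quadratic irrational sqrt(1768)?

Write x_i = (sqrt(1768) + m_i)/d_i with (m_0, d_0) = (0, 1). a_0 = floor(sqrt(1768)) = 42, since 42^2 = 1764 <= 1768 < 1849 = 43^2.
Iterate m_{i+1} = d_i*a_i - m_i, d_{i+1} = (1768 - m_{i+1}^2)/d_i, a_{i+1} = floor((a_0 + m_{i+1})/d_{i+1}):
  m_1 = 1*42 - 0 = 42, d_1 = (1768 - 42^2)/1 = 4/1 = 4, a_1 = floor((42 + 42)/4) = 21.
  m_2 = 4*21 - 42 = 42, d_2 = (1768 - 42^2)/4 = 4/4 = 1, a_2 = floor((42 + 42)/1) = 84.
  m_3 = 1*84 - 42 = 42, d_3 = (1768 - 42^2)/1 = 4/1 = 4: (m_3, d_3) = (m_1, d_1) = (42, 4), so from here the quotients repeat a_1, a_2; the period length is 2.
Hence the expansion of sqrt(1768) is a_0 = 42 followed by the repeating block 21, 84 (period 2).

[42; (21, 84)]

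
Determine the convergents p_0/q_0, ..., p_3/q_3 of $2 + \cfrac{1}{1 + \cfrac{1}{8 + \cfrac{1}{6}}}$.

2/1, 3/1, 26/9, 159/55

Using the convergent recurrence p_i = a_i*p_{i-1} + p_{i-2}, q_i = a_i*q_{i-1} + q_{i-2} with p_{-2}=0, p_{-1}=1, q_{-2}=1, q_{-1}=0:
  i=0: a_0=2, p_0 = 2*1 + 0 = 2, q_0 = 2*0 + 1 = 1.
  i=1: a_1=1, p_1 = 1*2 + 1 = 3, q_1 = 1*1 + 0 = 1.
  i=2: a_2=8, p_2 = 8*3 + 2 = 26, q_2 = 8*1 + 1 = 9.
  i=3: a_3=6, p_3 = 6*26 + 3 = 159, q_3 = 6*9 + 1 = 55.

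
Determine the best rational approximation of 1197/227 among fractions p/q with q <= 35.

Expand x = 1197/227 as a continued fraction with the Euclidean algorithm:
  1197 = 5*227 + 62, so a_0 = 5.
  227 = 3*62 + 41, so a_1 = 3.
  62 = 1*41 + 21, so a_2 = 1.
  41 = 1*21 + 20, so a_3 = 1.
  21 = 1*20 + 1, so a_4 = 1.
  20 = 20*1 + 0, so a_5 = 20.
so x = [5; 3, 1, 1, 1, 20].
Convergents (p_i = a_i*p_{i-1} + p_{i-2}, q_i = a_i*q_{i-1} + q_{i-2} with p_{-2}=0, p_{-1}=1, q_{-2}=1, q_{-1}=0), until the denominator exceeds 35:
  i=0: a_0=5, p_0 = 5*1 + 0 = 5, q_0 = 5*0 + 1 = 1.
  i=1: a_1=3, p_1 = 3*5 + 1 = 16, q_1 = 3*1 + 0 = 3.
  i=2: a_2=1, p_2 = 1*16 + 5 = 21, q_2 = 1*3 + 1 = 4.
  i=3: a_3=1, p_3 = 1*21 + 16 = 37, q_3 = 1*4 + 3 = 7.
  i=4: a_4=1, p_4 = 1*37 + 21 = 58, q_4 = 1*7 + 4 = 11.
  i=5: a_5=20, p_5 = 20*58 + 37 = 1197, q_5 = 20*11 + 7 = 227.
q_5 = 227 > 35, so the last convergent with denominator <= 35 is p_4/q_4 = 58/11.
The closest fraction with denominator <= 35 is either p_4/q_4 or the intermediate fraction (k*p_4 + p_3)/(k*q_4 + q_3) with the largest k >= 1 whose denominator stays <= 35; these approach x as k grows, and every other convergent or intermediate fraction in range is farther away.
Largest k: floor((35 - q_3)/q_4) = floor((35 - 7)/11) = 2.
That gives (2*58 + 37)/(2*11 + 7) = 153/29.
Compare the errors: |x - 58/11| = |1197*11 - 58*227|/(227*11) = 1/2497, and |x - 153/29| = |1197*29 - 153*227|/(227*29) = 18/6583.
Cross-multiplying, 1*6583 = 6583 < 44946 = 18*2497, so 1/2497 is smaller: the convergent 58/11 is closer to x than 153/29.

58/11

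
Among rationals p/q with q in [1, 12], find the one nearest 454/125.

Expand x = 454/125 as a continued fraction with the Euclidean algorithm:
  454 = 3*125 + 79, so a_0 = 3.
  125 = 1*79 + 46, so a_1 = 1.
  79 = 1*46 + 33, so a_2 = 1.
  46 = 1*33 + 13, so a_3 = 1.
  33 = 2*13 + 7, so a_4 = 2.
  13 = 1*7 + 6, so a_5 = 1.
  7 = 1*6 + 1, so a_6 = 1.
  6 = 6*1 + 0, so a_7 = 6.
so x = [3; 1, 1, 1, 2, 1, 1, 6].
Convergents (p_i = a_i*p_{i-1} + p_{i-2}, q_i = a_i*q_{i-1} + q_{i-2} with p_{-2}=0, p_{-1}=1, q_{-2}=1, q_{-1}=0), until the denominator exceeds 12:
  i=0: a_0=3, p_0 = 3*1 + 0 = 3, q_0 = 3*0 + 1 = 1.
  i=1: a_1=1, p_1 = 1*3 + 1 = 4, q_1 = 1*1 + 0 = 1.
  i=2: a_2=1, p_2 = 1*4 + 3 = 7, q_2 = 1*1 + 1 = 2.
  i=3: a_3=1, p_3 = 1*7 + 4 = 11, q_3 = 1*2 + 1 = 3.
  i=4: a_4=2, p_4 = 2*11 + 7 = 29, q_4 = 2*3 + 2 = 8.
  i=5: a_5=1, p_5 = 1*29 + 11 = 40, q_5 = 1*8 + 3 = 11.
  i=6: a_6=1, p_6 = 1*40 + 29 = 69, q_6 = 1*11 + 8 = 19.
q_6 = 19 > 12, so the last convergent with denominator <= 12 is p_5/q_5 = 40/11.
The closest fraction with denominator <= 12 is either p_5/q_5 or the intermediate fraction (k*p_5 + p_4)/(k*q_5 + q_4) with the largest k >= 1 whose denominator stays <= 12; these approach x as k grows, and every other convergent or intermediate fraction in range is farther away.
Largest k: floor((12 - q_4)/q_5) = floor((12 - 8)/11) = 0.
Since k = 0, no intermediate fraction beyond p_5/q_5 has denominator <= 12, so the convergent 40/11 is the closest (its error is |454*11 - 40*125|/(125*11) = 6/1375).

40/11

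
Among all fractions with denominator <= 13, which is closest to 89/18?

Expand x = 89/18 as a continued fraction with the Euclidean algorithm:
  89 = 4*18 + 17, so a_0 = 4.
  18 = 1*17 + 1, so a_1 = 1.
  17 = 17*1 + 0, so a_2 = 17.
so x = [4; 1, 17].
Convergents (p_i = a_i*p_{i-1} + p_{i-2}, q_i = a_i*q_{i-1} + q_{i-2} with p_{-2}=0, p_{-1}=1, q_{-2}=1, q_{-1}=0), until the denominator exceeds 13:
  i=0: a_0=4, p_0 = 4*1 + 0 = 4, q_0 = 4*0 + 1 = 1.
  i=1: a_1=1, p_1 = 1*4 + 1 = 5, q_1 = 1*1 + 0 = 1.
  i=2: a_2=17, p_2 = 17*5 + 4 = 89, q_2 = 17*1 + 1 = 18.
q_2 = 18 > 13, so the last convergent with denominator <= 13 is p_1/q_1 = 5/1.
The closest fraction with denominator <= 13 is either p_1/q_1 or the intermediate fraction (k*p_1 + p_0)/(k*q_1 + q_0) with the largest k >= 1 whose denominator stays <= 13; these approach x as k grows, and every other convergent or intermediate fraction in range is farther away.
Largest k: floor((13 - q_0)/q_1) = floor((13 - 1)/1) = 12.
That gives (12*5 + 4)/(12*1 + 1) = 64/13.
Compare the errors: |x - 5/1| = |89*1 - 5*18|/(18*1) = 1/18, and |x - 64/13| = |89*13 - 64*18|/(18*13) = 5/234.
Cross-multiplying, 5*18 = 90 < 234 = 1*234, so 5/234 is smaller: the intermediate fraction 64/13 is closer to x than 5/1.

64/13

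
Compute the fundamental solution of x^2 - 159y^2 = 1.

(x, y) = (1324, 105)

First expand sqrt(159) as a continued fraction. With x_i = (sqrt(159) + m_i)/d_i and (m_0, d_0) = (0, 1): a_0 = floor(sqrt(159)) = 12, since 12^2 = 144 <= 159 < 169 = 13^2.
Iterate m_{i+1} = d_i*a_i - m_i, d_{i+1} = (159 - m_{i+1}^2)/d_i, a_{i+1} = floor((a_0 + m_{i+1})/d_{i+1}):
  m_1 = 1*12 - 0 = 12, d_1 = (159 - 12^2)/1 = 15/1 = 15, a_1 = floor((12 + 12)/15) = 1.
  m_2 = 15*1 - 12 = 3, d_2 = (159 - 3^2)/15 = 150/15 = 10, a_2 = floor((12 + 3)/10) = 1.
  m_3 = 10*1 - 3 = 7, d_3 = (159 - 7^2)/10 = 110/10 = 11, a_3 = floor((12 + 7)/11) = 1.
  m_4 = 11*1 - 7 = 4, d_4 = (159 - 4^2)/11 = 143/11 = 13, a_4 = floor((12 + 4)/13) = 1.
  m_5 = 13*1 - 4 = 9, d_5 = (159 - 9^2)/13 = 78/13 = 6, a_5 = floor((12 + 9)/6) = 3.
  m_6 = 6*3 - 9 = 9, d_6 = (159 - 9^2)/6 = 78/6 = 13, a_6 = floor((12 + 9)/13) = 1.
  m_7 = 13*1 - 9 = 4, d_7 = (159 - 4^2)/13 = 143/13 = 11, a_7 = floor((12 + 4)/11) = 1.
  m_8 = 11*1 - 4 = 7, d_8 = (159 - 7^2)/11 = 110/11 = 10, a_8 = floor((12 + 7)/10) = 1.
  m_9 = 10*1 - 7 = 3, d_9 = (159 - 3^2)/10 = 150/10 = 15, a_9 = floor((12 + 3)/15) = 1.
  m_10 = 15*1 - 3 = 12, d_10 = (159 - 12^2)/15 = 15/15 = 1, a_10 = floor((12 + 12)/1) = 24.
  m_11 = 1*24 - 12 = 12, d_11 = (159 - 12^2)/1 = 15/1 = 15: (m_11, d_11) = (m_1, d_1) = (12, 15), so from here the quotients repeat a_1, ..., a_10; the period length is 10.
So sqrt(159) = [12; (1, 1, 1, 1, 3, 1, 1, 1, 1, 24)] with period length k = 10.
k is even, so the fundamental solution of x^2 - 159y^2 = 1 is (p_{k-1}, q_{k-1}) = (p_9, q_9); compute convergents through index 9.
Convergents (p_i = a_i*p_{i-1} + p_{i-2}, q_i = a_i*q_{i-1} + q_{i-2} with p_{-2}=0, p_{-1}=1, q_{-2}=1, q_{-1}=0):
  i=0: a_0=12, p_0 = 12*1 + 0 = 12, q_0 = 12*0 + 1 = 1.
  i=1: a_1=1, p_1 = 1*12 + 1 = 13, q_1 = 1*1 + 0 = 1.
  i=2: a_2=1, p_2 = 1*13 + 12 = 25, q_2 = 1*1 + 1 = 2.
  i=3: a_3=1, p_3 = 1*25 + 13 = 38, q_3 = 1*2 + 1 = 3.
  i=4: a_4=1, p_4 = 1*38 + 25 = 63, q_4 = 1*3 + 2 = 5.
  i=5: a_5=3, p_5 = 3*63 + 38 = 227, q_5 = 3*5 + 3 = 18.
  i=6: a_6=1, p_6 = 1*227 + 63 = 290, q_6 = 1*18 + 5 = 23.
  i=7: a_7=1, p_7 = 1*290 + 227 = 517, q_7 = 1*23 + 18 = 41.
  i=8: a_8=1, p_8 = 1*517 + 290 = 807, q_8 = 1*41 + 23 = 64.
  i=9: a_9=1, p_9 = 1*807 + 517 = 1324, q_9 = 1*64 + 41 = 105.
Check: 1324^2 - 159*105^2 = 1752976 - 1752975 = 1, so (x, y) = (1324, 105) solves the equation, and by the theorem it is the least positive solution.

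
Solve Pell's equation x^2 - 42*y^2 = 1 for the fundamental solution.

(x, y) = (13, 2)

First expand sqrt(42) as a continued fraction. With x_i = (sqrt(42) + m_i)/d_i and (m_0, d_0) = (0, 1): a_0 = floor(sqrt(42)) = 6, since 6^2 = 36 <= 42 < 49 = 7^2.
Iterate m_{i+1} = d_i*a_i - m_i, d_{i+1} = (42 - m_{i+1}^2)/d_i, a_{i+1} = floor((a_0 + m_{i+1})/d_{i+1}):
  m_1 = 1*6 - 0 = 6, d_1 = (42 - 6^2)/1 = 6/1 = 6, a_1 = floor((6 + 6)/6) = 2.
  m_2 = 6*2 - 6 = 6, d_2 = (42 - 6^2)/6 = 6/6 = 1, a_2 = floor((6 + 6)/1) = 12.
  m_3 = 1*12 - 6 = 6, d_3 = (42 - 6^2)/1 = 6/1 = 6: (m_3, d_3) = (m_1, d_1) = (6, 6), so from here the quotients repeat a_1, a_2; the period length is 2.
So sqrt(42) = [6; (2, 12)] with period length k = 2.
k is even, so the fundamental solution of x^2 - 42y^2 = 1 is (p_{k-1}, q_{k-1}) = (p_1, q_1); compute convergents through index 1.
Convergents (p_i = a_i*p_{i-1} + p_{i-2}, q_i = a_i*q_{i-1} + q_{i-2} with p_{-2}=0, p_{-1}=1, q_{-2}=1, q_{-1}=0):
  i=0: a_0=6, p_0 = 6*1 + 0 = 6, q_0 = 6*0 + 1 = 1.
  i=1: a_1=2, p_1 = 2*6 + 1 = 13, q_1 = 2*1 + 0 = 2.
Check: 13^2 - 42*2^2 = 169 - 168 = 1, so (x, y) = (13, 2) solves the equation, and by the theorem it is the least positive solution.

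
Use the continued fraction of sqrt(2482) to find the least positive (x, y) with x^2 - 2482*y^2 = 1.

(x, y) = (18471043, 370758)

First expand sqrt(2482) as a continued fraction. With x_i = (sqrt(2482) + m_i)/d_i and (m_0, d_0) = (0, 1): a_0 = floor(sqrt(2482)) = 49, since 49^2 = 2401 <= 2482 < 2500 = 50^2.
Iterate m_{i+1} = d_i*a_i - m_i, d_{i+1} = (2482 - m_{i+1}^2)/d_i, a_{i+1} = floor((a_0 + m_{i+1})/d_{i+1}):
  m_1 = 1*49 - 0 = 49, d_1 = (2482 - 49^2)/1 = 81/1 = 81, a_1 = floor((49 + 49)/81) = 1.
  m_2 = 81*1 - 49 = 32, d_2 = (2482 - 32^2)/81 = 1458/81 = 18, a_2 = floor((49 + 32)/18) = 4.
  m_3 = 18*4 - 32 = 40, d_3 = (2482 - 40^2)/18 = 882/18 = 49, a_3 = floor((49 + 40)/49) = 1.
  m_4 = 49*1 - 40 = 9, d_4 = (2482 - 9^2)/49 = 2401/49 = 49, a_4 = floor((49 + 9)/49) = 1.
  m_5 = 49*1 - 9 = 40, d_5 = (2482 - 40^2)/49 = 882/49 = 18, a_5 = floor((49 + 40)/18) = 4.
  m_6 = 18*4 - 40 = 32, d_6 = (2482 - 32^2)/18 = 1458/18 = 81, a_6 = floor((49 + 32)/81) = 1.
  m_7 = 81*1 - 32 = 49, d_7 = (2482 - 49^2)/81 = 81/81 = 1, a_7 = floor((49 + 49)/1) = 98.
  m_8 = 1*98 - 49 = 49, d_8 = (2482 - 49^2)/1 = 81/1 = 81: (m_8, d_8) = (m_1, d_1) = (49, 81), so from here the quotients repeat a_1, ..., a_7; the period length is 7.
So sqrt(2482) = [49; (1, 4, 1, 1, 4, 1, 98)] with period length k = 7.
k is odd, so (p_{k-1}, q_{k-1}) only solves x^2 - 2482y^2 = -1 and the fundamental solution of x^2 - 2482y^2 = 1 is (p_{2k-1}, q_{2k-1}) = (p_13, q_13); compute convergents through index 13, running through the period twice.
Convergents (p_i = a_i*p_{i-1} + p_{i-2}, q_i = a_i*q_{i-1} + q_{i-2} with p_{-2}=0, p_{-1}=1, q_{-2}=1, q_{-1}=0):
  i=0: a_0=49, p_0 = 49*1 + 0 = 49, q_0 = 49*0 + 1 = 1.
  i=1: a_1=1, p_1 = 1*49 + 1 = 50, q_1 = 1*1 + 0 = 1.
  i=2: a_2=4, p_2 = 4*50 + 49 = 249, q_2 = 4*1 + 1 = 5.
  i=3: a_3=1, p_3 = 1*249 + 50 = 299, q_3 = 1*5 + 1 = 6.
  i=4: a_4=1, p_4 = 1*299 + 249 = 548, q_4 = 1*6 + 5 = 11.
  i=5: a_5=4, p_5 = 4*548 + 299 = 2491, q_5 = 4*11 + 6 = 50.
  i=6: a_6=1, p_6 = 1*2491 + 548 = 3039, q_6 = 1*50 + 11 = 61.
  i=7: a_7=98, p_7 = 98*3039 + 2491 = 300313, q_7 = 98*61 + 50 = 6028.
  i=8: a_8=1, p_8 = 1*300313 + 3039 = 303352, q_8 = 1*6028 + 61 = 6089.
  i=9: a_9=4, p_9 = 4*303352 + 300313 = 1513721, q_9 = 4*6089 + 6028 = 30384.
  i=10: a_10=1, p_10 = 1*1513721 + 303352 = 1817073, q_10 = 1*30384 + 6089 = 36473.
  i=11: a_11=1, p_11 = 1*1817073 + 1513721 = 3330794, q_11 = 1*36473 + 30384 = 66857.
  i=12: a_12=4, p_12 = 4*3330794 + 1817073 = 15140249, q_12 = 4*66857 + 36473 = 303901.
  i=13: a_13=1, p_13 = 1*15140249 + 3330794 = 18471043, q_13 = 1*303901 + 66857 = 370758.
Indeed p_6^2 - 2482*q_6^2 = 9235521 - 9235522 = -1, not +1.
Check: 18471043^2 - 2482*370758^2 = 341179429507849 - 341179429507848 = 1, so (x, y) = (18471043, 370758) solves the equation, and by the theorem it is the least positive solution.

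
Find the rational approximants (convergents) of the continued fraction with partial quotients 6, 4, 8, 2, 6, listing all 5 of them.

6/1, 25/4, 206/33, 437/70, 2828/453

Using the convergent recurrence p_i = a_i*p_{i-1} + p_{i-2}, q_i = a_i*q_{i-1} + q_{i-2} with p_{-2}=0, p_{-1}=1, q_{-2}=1, q_{-1}=0:
  i=0: a_0=6, p_0 = 6*1 + 0 = 6, q_0 = 6*0 + 1 = 1.
  i=1: a_1=4, p_1 = 4*6 + 1 = 25, q_1 = 4*1 + 0 = 4.
  i=2: a_2=8, p_2 = 8*25 + 6 = 206, q_2 = 8*4 + 1 = 33.
  i=3: a_3=2, p_3 = 2*206 + 25 = 437, q_3 = 2*33 + 4 = 70.
  i=4: a_4=6, p_4 = 6*437 + 206 = 2828, q_4 = 6*70 + 33 = 453.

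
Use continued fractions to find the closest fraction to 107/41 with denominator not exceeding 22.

Expand x = 107/41 as a continued fraction with the Euclidean algorithm:
  107 = 2*41 + 25, so a_0 = 2.
  41 = 1*25 + 16, so a_1 = 1.
  25 = 1*16 + 9, so a_2 = 1.
  16 = 1*9 + 7, so a_3 = 1.
  9 = 1*7 + 2, so a_4 = 1.
  7 = 3*2 + 1, so a_5 = 3.
  2 = 2*1 + 0, so a_6 = 2.
so x = [2; 1, 1, 1, 1, 3, 2].
Convergents (p_i = a_i*p_{i-1} + p_{i-2}, q_i = a_i*q_{i-1} + q_{i-2} with p_{-2}=0, p_{-1}=1, q_{-2}=1, q_{-1}=0), until the denominator exceeds 22:
  i=0: a_0=2, p_0 = 2*1 + 0 = 2, q_0 = 2*0 + 1 = 1.
  i=1: a_1=1, p_1 = 1*2 + 1 = 3, q_1 = 1*1 + 0 = 1.
  i=2: a_2=1, p_2 = 1*3 + 2 = 5, q_2 = 1*1 + 1 = 2.
  i=3: a_3=1, p_3 = 1*5 + 3 = 8, q_3 = 1*2 + 1 = 3.
  i=4: a_4=1, p_4 = 1*8 + 5 = 13, q_4 = 1*3 + 2 = 5.
  i=5: a_5=3, p_5 = 3*13 + 8 = 47, q_5 = 3*5 + 3 = 18.
  i=6: a_6=2, p_6 = 2*47 + 13 = 107, q_6 = 2*18 + 5 = 41.
q_6 = 41 > 22, so the last convergent with denominator <= 22 is p_5/q_5 = 47/18.
The closest fraction with denominator <= 22 is either p_5/q_5 or the intermediate fraction (k*p_5 + p_4)/(k*q_5 + q_4) with the largest k >= 1 whose denominator stays <= 22; these approach x as k grows, and every other convergent or intermediate fraction in range is farther away.
Largest k: floor((22 - q_4)/q_5) = floor((22 - 5)/18) = 0.
Since k = 0, no intermediate fraction beyond p_5/q_5 has denominator <= 22, so the convergent 47/18 is the closest (its error is |107*18 - 47*41|/(41*18) = 1/738).

47/18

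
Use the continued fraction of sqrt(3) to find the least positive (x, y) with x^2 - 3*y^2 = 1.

First expand sqrt(3) as a continued fraction. With x_i = (sqrt(3) + m_i)/d_i and (m_0, d_0) = (0, 1): a_0 = floor(sqrt(3)) = 1, since 1^2 = 1 <= 3 < 4 = 2^2.
Iterate m_{i+1} = d_i*a_i - m_i, d_{i+1} = (3 - m_{i+1}^2)/d_i, a_{i+1} = floor((a_0 + m_{i+1})/d_{i+1}):
  m_1 = 1*1 - 0 = 1, d_1 = (3 - 1^2)/1 = 2/1 = 2, a_1 = floor((1 + 1)/2) = 1.
  m_2 = 2*1 - 1 = 1, d_2 = (3 - 1^2)/2 = 2/2 = 1, a_2 = floor((1 + 1)/1) = 2.
  m_3 = 1*2 - 1 = 1, d_3 = (3 - 1^2)/1 = 2/1 = 2: (m_3, d_3) = (m_1, d_1) = (1, 2), so from here the quotients repeat a_1, a_2; the period length is 2.
So sqrt(3) = [1; (1, 2)] with period length k = 2.
k is even, so the fundamental solution of x^2 - 3y^2 = 1 is (p_{k-1}, q_{k-1}) = (p_1, q_1); compute convergents through index 1.
Convergents (p_i = a_i*p_{i-1} + p_{i-2}, q_i = a_i*q_{i-1} + q_{i-2} with p_{-2}=0, p_{-1}=1, q_{-2}=1, q_{-1}=0):
  i=0: a_0=1, p_0 = 1*1 + 0 = 1, q_0 = 1*0 + 1 = 1.
  i=1: a_1=1, p_1 = 1*1 + 1 = 2, q_1 = 1*1 + 0 = 1.
Check: 2^2 - 3*1^2 = 4 - 3 = 1, so (x, y) = (2, 1) solves the equation, and by the theorem it is the least positive solution.

(x, y) = (2, 1)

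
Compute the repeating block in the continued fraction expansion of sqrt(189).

Write x_i = (sqrt(189) + m_i)/d_i with (m_0, d_0) = (0, 1). a_0 = floor(sqrt(189)) = 13, since 13^2 = 169 <= 189 < 196 = 14^2.
Iterate m_{i+1} = d_i*a_i - m_i, d_{i+1} = (189 - m_{i+1}^2)/d_i, a_{i+1} = floor((a_0 + m_{i+1})/d_{i+1}):
  m_1 = 1*13 - 0 = 13, d_1 = (189 - 13^2)/1 = 20/1 = 20, a_1 = floor((13 + 13)/20) = 1.
  m_2 = 20*1 - 13 = 7, d_2 = (189 - 7^2)/20 = 140/20 = 7, a_2 = floor((13 + 7)/7) = 2.
  m_3 = 7*2 - 7 = 7, d_3 = (189 - 7^2)/7 = 140/7 = 20, a_3 = floor((13 + 7)/20) = 1.
  m_4 = 20*1 - 7 = 13, d_4 = (189 - 13^2)/20 = 20/20 = 1, a_4 = floor((13 + 13)/1) = 26.
  m_5 = 1*26 - 13 = 13, d_5 = (189 - 13^2)/1 = 20/1 = 20: (m_5, d_5) = (m_1, d_1) = (13, 20), so from here the quotients repeat a_1, ..., a_4; the period length is 4.
Hence the expansion of sqrt(189) is a_0 = 13 followed by the repeating block 1, 2, 1, 26 (period 4).

[13; (1, 2, 1, 26)]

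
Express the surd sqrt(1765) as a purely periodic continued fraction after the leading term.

Write x_i = (sqrt(1765) + m_i)/d_i with (m_0, d_0) = (0, 1). a_0 = floor(sqrt(1765)) = 42, since 42^2 = 1764 <= 1765 < 1849 = 43^2.
Iterate m_{i+1} = d_i*a_i - m_i, d_{i+1} = (1765 - m_{i+1}^2)/d_i, a_{i+1} = floor((a_0 + m_{i+1})/d_{i+1}):
  m_1 = 1*42 - 0 = 42, d_1 = (1765 - 42^2)/1 = 1/1 = 1, a_1 = floor((42 + 42)/1) = 84.
  m_2 = 1*84 - 42 = 42, d_2 = (1765 - 42^2)/1 = 1/1 = 1: (m_2, d_2) = (m_1, d_1) = (42, 1), so from here the quotient a_1 repeats; the period length is 1.
Hence the expansion of sqrt(1765) is a_0 = 42 followed by the repeating block 84 (period 1).

[42; (84)]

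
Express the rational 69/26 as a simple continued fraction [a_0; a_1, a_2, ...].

Run the Euclidean algorithm on 69 and 26; the successive quotients are the partial quotients a_0, a_1, ... (each step inverts the fractional part left over by the previous one):
  69 = 2*26 + 17, so a_0 = 2.
  26 = 1*17 + 9, so a_1 = 1.
  17 = 1*9 + 8, so a_2 = 1.
  9 = 1*8 + 1, so a_3 = 1.
  8 = 8*1 + 0, so a_4 = 8.
The remainder reaches 0 after 5 divisions, so the expansion has 5 partial quotients, read off in order.

[2; 1, 1, 1, 8]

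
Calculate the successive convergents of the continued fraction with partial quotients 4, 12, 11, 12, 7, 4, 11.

Using the convergent recurrence p_i = a_i*p_{i-1} + p_{i-2}, q_i = a_i*q_{i-1} + q_{i-2} with p_{-2}=0, p_{-1}=1, q_{-2}=1, q_{-1}=0:
  i=0: a_0=4, p_0 = 4*1 + 0 = 4, q_0 = 4*0 + 1 = 1.
  i=1: a_1=12, p_1 = 12*4 + 1 = 49, q_1 = 12*1 + 0 = 12.
  i=2: a_2=11, p_2 = 11*49 + 4 = 543, q_2 = 11*12 + 1 = 133.
  i=3: a_3=12, p_3 = 12*543 + 49 = 6565, q_3 = 12*133 + 12 = 1608.
  i=4: a_4=7, p_4 = 7*6565 + 543 = 46498, q_4 = 7*1608 + 133 = 11389.
  i=5: a_5=4, p_5 = 4*46498 + 6565 = 192557, q_5 = 4*11389 + 1608 = 47164.
  i=6: a_6=11, p_6 = 11*192557 + 46498 = 2164625, q_6 = 11*47164 + 11389 = 530193.

4/1, 49/12, 543/133, 6565/1608, 46498/11389, 192557/47164, 2164625/530193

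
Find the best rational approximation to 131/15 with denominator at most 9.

Expand x = 131/15 as a continued fraction with the Euclidean algorithm:
  131 = 8*15 + 11, so a_0 = 8.
  15 = 1*11 + 4, so a_1 = 1.
  11 = 2*4 + 3, so a_2 = 2.
  4 = 1*3 + 1, so a_3 = 1.
  3 = 3*1 + 0, so a_4 = 3.
so x = [8; 1, 2, 1, 3].
Convergents (p_i = a_i*p_{i-1} + p_{i-2}, q_i = a_i*q_{i-1} + q_{i-2} with p_{-2}=0, p_{-1}=1, q_{-2}=1, q_{-1}=0), until the denominator exceeds 9:
  i=0: a_0=8, p_0 = 8*1 + 0 = 8, q_0 = 8*0 + 1 = 1.
  i=1: a_1=1, p_1 = 1*8 + 1 = 9, q_1 = 1*1 + 0 = 1.
  i=2: a_2=2, p_2 = 2*9 + 8 = 26, q_2 = 2*1 + 1 = 3.
  i=3: a_3=1, p_3 = 1*26 + 9 = 35, q_3 = 1*3 + 1 = 4.
  i=4: a_4=3, p_4 = 3*35 + 26 = 131, q_4 = 3*4 + 3 = 15.
q_4 = 15 > 9, so the last convergent with denominator <= 9 is p_3/q_3 = 35/4.
The closest fraction with denominator <= 9 is either p_3/q_3 or the intermediate fraction (k*p_3 + p_2)/(k*q_3 + q_2) with the largest k >= 1 whose denominator stays <= 9; these approach x as k grows, and every other convergent or intermediate fraction in range is farther away.
Largest k: floor((9 - q_2)/q_3) = floor((9 - 3)/4) = 1.
That gives (1*35 + 26)/(1*4 + 3) = 61/7.
Compare the errors: |x - 35/4| = |131*4 - 35*15|/(15*4) = 1/60, and |x - 61/7| = |131*7 - 61*15|/(15*7) = 2/105.
Cross-multiplying, 1*105 = 105 < 120 = 2*60, so 1/60 is smaller: the convergent 35/4 is closer to x than 61/7.

35/4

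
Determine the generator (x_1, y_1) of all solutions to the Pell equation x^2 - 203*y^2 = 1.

First expand sqrt(203) as a continued fraction. With x_i = (sqrt(203) + m_i)/d_i and (m_0, d_0) = (0, 1): a_0 = floor(sqrt(203)) = 14, since 14^2 = 196 <= 203 < 225 = 15^2.
Iterate m_{i+1} = d_i*a_i - m_i, d_{i+1} = (203 - m_{i+1}^2)/d_i, a_{i+1} = floor((a_0 + m_{i+1})/d_{i+1}):
  m_1 = 1*14 - 0 = 14, d_1 = (203 - 14^2)/1 = 7/1 = 7, a_1 = floor((14 + 14)/7) = 4.
  m_2 = 7*4 - 14 = 14, d_2 = (203 - 14^2)/7 = 7/7 = 1, a_2 = floor((14 + 14)/1) = 28.
  m_3 = 1*28 - 14 = 14, d_3 = (203 - 14^2)/1 = 7/1 = 7: (m_3, d_3) = (m_1, d_1) = (14, 7), so from here the quotients repeat a_1, a_2; the period length is 2.
So sqrt(203) = [14; (4, 28)] with period length k = 2.
k is even, so the fundamental solution of x^2 - 203y^2 = 1 is (p_{k-1}, q_{k-1}) = (p_1, q_1); compute convergents through index 1.
Convergents (p_i = a_i*p_{i-1} + p_{i-2}, q_i = a_i*q_{i-1} + q_{i-2} with p_{-2}=0, p_{-1}=1, q_{-2}=1, q_{-1}=0):
  i=0: a_0=14, p_0 = 14*1 + 0 = 14, q_0 = 14*0 + 1 = 1.
  i=1: a_1=4, p_1 = 4*14 + 1 = 57, q_1 = 4*1 + 0 = 4.
Check: 57^2 - 203*4^2 = 3249 - 3248 = 1, so (x, y) = (57, 4) solves the equation, and by the theorem it is the least positive solution.

(x, y) = (57, 4)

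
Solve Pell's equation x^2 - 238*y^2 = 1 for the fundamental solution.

(x, y) = (11663, 756)

First expand sqrt(238) as a continued fraction. With x_i = (sqrt(238) + m_i)/d_i and (m_0, d_0) = (0, 1): a_0 = floor(sqrt(238)) = 15, since 15^2 = 225 <= 238 < 256 = 16^2.
Iterate m_{i+1} = d_i*a_i - m_i, d_{i+1} = (238 - m_{i+1}^2)/d_i, a_{i+1} = floor((a_0 + m_{i+1})/d_{i+1}):
  m_1 = 1*15 - 0 = 15, d_1 = (238 - 15^2)/1 = 13/1 = 13, a_1 = floor((15 + 15)/13) = 2.
  m_2 = 13*2 - 15 = 11, d_2 = (238 - 11^2)/13 = 117/13 = 9, a_2 = floor((15 + 11)/9) = 2.
  m_3 = 9*2 - 11 = 7, d_3 = (238 - 7^2)/9 = 189/9 = 21, a_3 = floor((15 + 7)/21) = 1.
  m_4 = 21*1 - 7 = 14, d_4 = (238 - 14^2)/21 = 42/21 = 2, a_4 = floor((15 + 14)/2) = 14.
  m_5 = 2*14 - 14 = 14, d_5 = (238 - 14^2)/2 = 42/2 = 21, a_5 = floor((15 + 14)/21) = 1.
  m_6 = 21*1 - 14 = 7, d_6 = (238 - 7^2)/21 = 189/21 = 9, a_6 = floor((15 + 7)/9) = 2.
  m_7 = 9*2 - 7 = 11, d_7 = (238 - 11^2)/9 = 117/9 = 13, a_7 = floor((15 + 11)/13) = 2.
  m_8 = 13*2 - 11 = 15, d_8 = (238 - 15^2)/13 = 13/13 = 1, a_8 = floor((15 + 15)/1) = 30.
  m_9 = 1*30 - 15 = 15, d_9 = (238 - 15^2)/1 = 13/1 = 13: (m_9, d_9) = (m_1, d_1) = (15, 13), so from here the quotients repeat a_1, ..., a_8; the period length is 8.
So sqrt(238) = [15; (2, 2, 1, 14, 1, 2, 2, 30)] with period length k = 8.
k is even, so the fundamental solution of x^2 - 238y^2 = 1 is (p_{k-1}, q_{k-1}) = (p_7, q_7); compute convergents through index 7.
Convergents (p_i = a_i*p_{i-1} + p_{i-2}, q_i = a_i*q_{i-1} + q_{i-2} with p_{-2}=0, p_{-1}=1, q_{-2}=1, q_{-1}=0):
  i=0: a_0=15, p_0 = 15*1 + 0 = 15, q_0 = 15*0 + 1 = 1.
  i=1: a_1=2, p_1 = 2*15 + 1 = 31, q_1 = 2*1 + 0 = 2.
  i=2: a_2=2, p_2 = 2*31 + 15 = 77, q_2 = 2*2 + 1 = 5.
  i=3: a_3=1, p_3 = 1*77 + 31 = 108, q_3 = 1*5 + 2 = 7.
  i=4: a_4=14, p_4 = 14*108 + 77 = 1589, q_4 = 14*7 + 5 = 103.
  i=5: a_5=1, p_5 = 1*1589 + 108 = 1697, q_5 = 1*103 + 7 = 110.
  i=6: a_6=2, p_6 = 2*1697 + 1589 = 4983, q_6 = 2*110 + 103 = 323.
  i=7: a_7=2, p_7 = 2*4983 + 1697 = 11663, q_7 = 2*323 + 110 = 756.
Check: 11663^2 - 238*756^2 = 136025569 - 136025568 = 1, so (x, y) = (11663, 756) solves the equation, and by the theorem it is the least positive solution.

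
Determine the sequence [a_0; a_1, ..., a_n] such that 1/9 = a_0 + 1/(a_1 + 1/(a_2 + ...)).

Run the Euclidean algorithm on 1 and 9; the successive quotients are the partial quotients a_0, a_1, ... (each step inverts the fractional part left over by the previous one):
  1 = 0*9 + 1, so a_0 = 0.
  9 = 9*1 + 0, so a_1 = 9.
The remainder reaches 0 after 2 divisions, so the expansion has 2 partial quotients, read off in order.

[0; 9]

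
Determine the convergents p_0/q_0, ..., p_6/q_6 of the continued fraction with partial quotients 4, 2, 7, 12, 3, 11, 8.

4/1, 9/2, 67/15, 813/182, 2506/561, 28379/6353, 229538/51385

Using the convergent recurrence p_i = a_i*p_{i-1} + p_{i-2}, q_i = a_i*q_{i-1} + q_{i-2} with p_{-2}=0, p_{-1}=1, q_{-2}=1, q_{-1}=0:
  i=0: a_0=4, p_0 = 4*1 + 0 = 4, q_0 = 4*0 + 1 = 1.
  i=1: a_1=2, p_1 = 2*4 + 1 = 9, q_1 = 2*1 + 0 = 2.
  i=2: a_2=7, p_2 = 7*9 + 4 = 67, q_2 = 7*2 + 1 = 15.
  i=3: a_3=12, p_3 = 12*67 + 9 = 813, q_3 = 12*15 + 2 = 182.
  i=4: a_4=3, p_4 = 3*813 + 67 = 2506, q_4 = 3*182 + 15 = 561.
  i=5: a_5=11, p_5 = 11*2506 + 813 = 28379, q_5 = 11*561 + 182 = 6353.
  i=6: a_6=8, p_6 = 8*28379 + 2506 = 229538, q_6 = 8*6353 + 561 = 51385.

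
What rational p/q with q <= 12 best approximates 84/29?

29/10

Expand x = 84/29 as a continued fraction with the Euclidean algorithm:
  84 = 2*29 + 26, so a_0 = 2.
  29 = 1*26 + 3, so a_1 = 1.
  26 = 8*3 + 2, so a_2 = 8.
  3 = 1*2 + 1, so a_3 = 1.
  2 = 2*1 + 0, so a_4 = 2.
so x = [2; 1, 8, 1, 2].
Convergents (p_i = a_i*p_{i-1} + p_{i-2}, q_i = a_i*q_{i-1} + q_{i-2} with p_{-2}=0, p_{-1}=1, q_{-2}=1, q_{-1}=0), until the denominator exceeds 12:
  i=0: a_0=2, p_0 = 2*1 + 0 = 2, q_0 = 2*0 + 1 = 1.
  i=1: a_1=1, p_1 = 1*2 + 1 = 3, q_1 = 1*1 + 0 = 1.
  i=2: a_2=8, p_2 = 8*3 + 2 = 26, q_2 = 8*1 + 1 = 9.
  i=3: a_3=1, p_3 = 1*26 + 3 = 29, q_3 = 1*9 + 1 = 10.
  i=4: a_4=2, p_4 = 2*29 + 26 = 84, q_4 = 2*10 + 9 = 29.
q_4 = 29 > 12, so the last convergent with denominator <= 12 is p_3/q_3 = 29/10.
The closest fraction with denominator <= 12 is either p_3/q_3 or the intermediate fraction (k*p_3 + p_2)/(k*q_3 + q_2) with the largest k >= 1 whose denominator stays <= 12; these approach x as k grows, and every other convergent or intermediate fraction in range is farther away.
Largest k: floor((12 - q_2)/q_3) = floor((12 - 9)/10) = 0.
Since k = 0, no intermediate fraction beyond p_3/q_3 has denominator <= 12, so the convergent 29/10 is the closest (its error is |84*10 - 29*29|/(29*10) = 1/290).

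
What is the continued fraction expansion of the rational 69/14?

[4; 1, 13]

Run the Euclidean algorithm on 69 and 14; the successive quotients are the partial quotients a_0, a_1, ... (each step inverts the fractional part left over by the previous one):
  69 = 4*14 + 13, so a_0 = 4.
  14 = 1*13 + 1, so a_1 = 1.
  13 = 13*1 + 0, so a_2 = 13.
The remainder reaches 0 after 3 divisions, so the expansion has 3 partial quotients, read off in order.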